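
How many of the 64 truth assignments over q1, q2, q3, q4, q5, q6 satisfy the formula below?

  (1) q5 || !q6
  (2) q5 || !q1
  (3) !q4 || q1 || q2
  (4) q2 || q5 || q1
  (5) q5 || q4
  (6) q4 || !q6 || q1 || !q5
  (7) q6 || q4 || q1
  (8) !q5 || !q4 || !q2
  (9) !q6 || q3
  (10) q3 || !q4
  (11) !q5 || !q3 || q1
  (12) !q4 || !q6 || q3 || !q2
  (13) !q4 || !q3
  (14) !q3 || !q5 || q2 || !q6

There are 2^6 = 64 truth assignments over (q1, q2, q3, q4, q5, q6).
Split on q6. With q6 = true, the clauses containing q6 are satisfied and !q6 drops from the rest; 1 of the 2^5 = 32 assignments to the other variables satisfy what remains.
With q6 = false, by the same count on the reduced clause set, 4 assignments work.
Total: 1 + 4 = 5.

5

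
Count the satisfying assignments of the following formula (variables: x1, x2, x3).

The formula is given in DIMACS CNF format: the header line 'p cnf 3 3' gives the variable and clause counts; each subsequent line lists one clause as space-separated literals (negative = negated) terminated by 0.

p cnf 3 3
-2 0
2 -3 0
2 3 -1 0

1

There are 2^3 = 8 truth assignments over (x1, x2, x3).
Split on x3. With x3 = True, the clauses containing x3 are satisfied and ¬x3 drops from the rest; 0 of the 2^2 = 4 assignments to the other variables satisfy what remains.
With x3 = False, by the same count on the reduced clause set, 1 assignment works.
Total: 0 + 1 = 1.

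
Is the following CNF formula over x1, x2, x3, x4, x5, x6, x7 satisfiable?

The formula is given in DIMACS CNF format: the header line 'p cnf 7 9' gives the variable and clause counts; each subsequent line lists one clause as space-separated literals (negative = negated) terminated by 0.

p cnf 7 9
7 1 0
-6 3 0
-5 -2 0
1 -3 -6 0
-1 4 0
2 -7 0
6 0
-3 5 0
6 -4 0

Yes, satisfiable

From the singleton clause (x6), x6 = True.
From the singleton clause (x3), x3 = True.
From the singleton clause (x1), x1 = True.
From the singleton clause (x4), x4 = True.
From the singleton clause (x5), x5 = True.
From the singleton clause (¬x2), x2 = False.
From the singleton clause (¬x7), x7 = False.
This assignment satisfies each clause.
A satisfying assignment: x1=True,  x2=False,  x3=True,  x4=True,  x5=True,  x6=True,  x7=False.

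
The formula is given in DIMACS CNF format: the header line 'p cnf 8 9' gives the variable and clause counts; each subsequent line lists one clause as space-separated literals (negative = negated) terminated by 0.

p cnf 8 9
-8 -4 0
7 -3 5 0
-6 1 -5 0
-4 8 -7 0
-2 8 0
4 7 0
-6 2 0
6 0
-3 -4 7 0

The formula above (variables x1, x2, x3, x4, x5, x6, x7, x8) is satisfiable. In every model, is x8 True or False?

True

Suppose x8 = False.
(¬x2) alone gives x2 = False.
(¬x6) alone gives x6 = False.
Now (x6) is unsatisfied and unit — conflict.
So every satisfying assignment has x8 = True.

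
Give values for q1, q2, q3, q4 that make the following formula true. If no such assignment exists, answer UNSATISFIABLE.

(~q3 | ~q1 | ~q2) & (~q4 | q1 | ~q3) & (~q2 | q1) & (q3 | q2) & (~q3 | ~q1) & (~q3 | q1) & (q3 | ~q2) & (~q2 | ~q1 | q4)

Branch on q2: set q2 = 0.
The clause (q3) is unit, so q3 = 1.
The clause (~q1) is unit, so q1 = 0.
That conflicts with the unit clause (q1).
That branch fails; take q2 = 1 instead.
The clause (q1) is unit, so q1 = 1.
The clause (~q3) is unit, so q3 = 0.
That conflicts with the unit clause (q3).
Neither q2 = 1 nor q2 = 0 works.

UNSATISFIABLE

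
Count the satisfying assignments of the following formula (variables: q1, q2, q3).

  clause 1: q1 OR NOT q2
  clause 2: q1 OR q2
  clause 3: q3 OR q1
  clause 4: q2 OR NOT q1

2

There are 2^3 = 8 truth assignments over (q1, q2, q3).
Check each against the 4 clauses (columns in the order q1, q2, q3):
  F F F  ✗ fails (q1 OR q2)
  F F T  ✗ fails (q1 OR q2)
  F T F  ✗ fails (q1 OR NOT q2)
  F T T  ✗ fails (q1 OR NOT q2)
  T F F  ✗ fails (q2 OR NOT q1)
  T F T  ✗ fails (q2 OR NOT q1)
  T T F  ✓ satisfies all
  T T T  ✓ satisfies all
2 of the 8 rows are models.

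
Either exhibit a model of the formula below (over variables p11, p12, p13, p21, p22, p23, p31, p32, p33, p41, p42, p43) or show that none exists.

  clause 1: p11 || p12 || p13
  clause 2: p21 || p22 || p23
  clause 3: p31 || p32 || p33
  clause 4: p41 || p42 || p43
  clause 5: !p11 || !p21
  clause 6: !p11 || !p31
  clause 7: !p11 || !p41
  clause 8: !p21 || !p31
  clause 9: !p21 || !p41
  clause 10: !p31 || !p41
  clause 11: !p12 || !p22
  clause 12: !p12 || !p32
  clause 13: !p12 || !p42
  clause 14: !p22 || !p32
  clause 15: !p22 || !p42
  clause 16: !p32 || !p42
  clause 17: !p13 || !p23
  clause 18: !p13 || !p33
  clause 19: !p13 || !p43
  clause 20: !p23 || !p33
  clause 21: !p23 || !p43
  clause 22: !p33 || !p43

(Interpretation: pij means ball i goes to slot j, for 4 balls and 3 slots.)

UNSATISFIABLE

Try p11 = false.
Try p12 = true.
From the singleton clause (!p22), p22 = false.
From the singleton clause (!p32), p32 = false.
From the singleton clause (!p42), p42 = false.
Try p21 = true.
From the singleton clause (!p31), p31 = false.
From the singleton clause (p33), p33 = true.
From the singleton clause (!p41), p41 = false.
From the singleton clause (p43), p43 = true.
Now (!p43) is unsatisfied and unit — conflict.
Backtrack on p21: now try p21 = false.
From the singleton clause (p23), p23 = true.
From the singleton clause (!p13), p13 = false.
From the singleton clause (!p33), p33 = false.
From the singleton clause (p31), p31 = true.
From the singleton clause (!p41), p41 = false.
From the singleton clause (p43), p43 = true.
Now (!p43) is unsatisfied and unit — conflict.
Both values of p21 lead to a conflict.
Backtrack on p12: now try p12 = false.
From the singleton clause (p13), p13 = true.
From the singleton clause (!p23), p23 = false.
From the singleton clause (!p33), p33 = false.
From the singleton clause (!p43), p43 = false.
Try p21 = true.
From the singleton clause (!p31), p31 = false.
From the singleton clause (p32), p32 = true.
From the singleton clause (!p41), p41 = false.
From the singleton clause (p42), p42 = true.
Now (!p42) is unsatisfied and unit — conflict.
Backtrack on p21: now try p21 = false.
From the singleton clause (p22), p22 = true.
From the singleton clause (!p32), p32 = false.
From the singleton clause (p31), p31 = true.
From the singleton clause (!p41), p41 = false.
From the singleton clause (p42), p42 = true.
Now (!p42) is unsatisfied and unit — conflict.
Both values of p21 lead to a conflict.
Both values of p12 lead to a conflict.
Backtrack on p11: now try p11 = true.
From the singleton clause (!p21), p21 = false.
From the singleton clause (!p31), p31 = false.
From the singleton clause (!p41), p41 = false.
Try p22 = true.
From the singleton clause (!p12), p12 = false.
From the singleton clause (!p32), p32 = false.
From the singleton clause (p33), p33 = true.
From the singleton clause (!p42), p42 = false.
From the singleton clause (p43), p43 = true.
Now (!p43) is unsatisfied and unit — conflict.
Backtrack on p22: now try p22 = false.
From the singleton clause (p23), p23 = true.
From the singleton clause (!p13), p13 = false.
From the singleton clause (!p33), p33 = false.
From the singleton clause (p32), p32 = true.
From the singleton clause (!p12), p12 = false.
From the singleton clause (!p42), p42 = false.
From the singleton clause (p43), p43 = true.
Now (!p43) is unsatisfied and unit — conflict.
Both values of p22 lead to a conflict.
Both values of p11 lead to a conflict.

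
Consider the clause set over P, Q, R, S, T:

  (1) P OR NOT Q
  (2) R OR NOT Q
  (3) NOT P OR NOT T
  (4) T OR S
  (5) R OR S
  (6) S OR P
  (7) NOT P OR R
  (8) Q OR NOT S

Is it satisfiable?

Branch on P: set P = true.
Unit clause (NOT T) forces T = false.
Unit clause (S) forces S = true.
Unit clause (R) forces R = true.
Unit clause (Q) forces Q = true.
This assignment satisfies each clause.
A satisfying assignment: P=true; Q=true; R=true; S=true; T=false.

Yes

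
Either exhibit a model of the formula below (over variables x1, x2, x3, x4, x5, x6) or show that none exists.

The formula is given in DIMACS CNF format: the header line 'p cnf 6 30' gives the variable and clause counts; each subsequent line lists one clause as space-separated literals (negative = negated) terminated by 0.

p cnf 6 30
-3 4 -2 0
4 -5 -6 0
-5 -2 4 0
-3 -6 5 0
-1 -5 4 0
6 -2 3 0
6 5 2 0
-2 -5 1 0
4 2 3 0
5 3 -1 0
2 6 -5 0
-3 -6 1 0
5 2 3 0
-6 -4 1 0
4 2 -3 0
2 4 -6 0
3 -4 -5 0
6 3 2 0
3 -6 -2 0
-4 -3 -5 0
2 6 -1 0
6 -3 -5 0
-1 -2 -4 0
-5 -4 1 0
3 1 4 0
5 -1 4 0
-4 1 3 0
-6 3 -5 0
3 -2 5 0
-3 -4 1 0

Try x3 = False.
Try x6 = True.
From the singleton clause (¬x2), x2 = False.
From the singleton clause (x4), x4 = True.
From the singleton clause (x5), x5 = True.
Now (¬x5) is unsatisfied and unit — conflict.
Undo x6 and try x6 = False.
From the singleton clause (¬x2), x2 = False.
Now (x2) is unsatisfied and unit — conflict.
Either choice for x6 ends in contradiction.
Undo x3 and try x3 = True.
Try x4 = True.
From the singleton clause (¬x5), x5 = False.
From the singleton clause (¬x6), x6 = False.
From the singleton clause (x2), x2 = True.
From the singleton clause (¬x1), x1 = False.
Now (x1) is unsatisfied and unit — conflict.
Undo x4 and try x4 = False.
From the singleton clause (¬x2), x2 = False.
Now (x2) is unsatisfied and unit — conflict.
Either choice for x4 ends in contradiction.
Either choice for x3 ends in contradiction.

UNSATISFIABLE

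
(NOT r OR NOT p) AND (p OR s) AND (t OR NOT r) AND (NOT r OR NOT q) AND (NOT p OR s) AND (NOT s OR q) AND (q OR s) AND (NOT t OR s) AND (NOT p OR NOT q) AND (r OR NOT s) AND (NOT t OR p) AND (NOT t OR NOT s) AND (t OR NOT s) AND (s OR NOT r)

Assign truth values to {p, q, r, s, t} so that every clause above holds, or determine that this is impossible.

UNSATISFIABLE

Case r = false:
The clause (NOT s) is unit, so s = false.
The clause (p) is unit, so p = true.
Now (NOT p) is unsatisfied and unit — conflict.
Backtrack on r: now try r = true.
The clause (NOT p) is unit, so p = false.
The clause (s) is unit, so s = true.
The clause (t) is unit, so t = true.
Now (NOT t) is unsatisfied and unit — conflict.
Both values of r lead to a conflict.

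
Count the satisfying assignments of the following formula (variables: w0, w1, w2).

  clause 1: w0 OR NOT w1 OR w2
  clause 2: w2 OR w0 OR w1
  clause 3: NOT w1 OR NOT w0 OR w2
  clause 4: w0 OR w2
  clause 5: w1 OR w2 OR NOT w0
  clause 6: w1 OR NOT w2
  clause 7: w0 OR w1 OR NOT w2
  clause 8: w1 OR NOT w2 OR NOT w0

2

There are 2^3 = 8 truth assignments over (w0, w1, w2).
Check each against the 8 clauses (columns in the order w0, w1, w2):
  F F F  ✗ fails (w2 OR w0 OR w1)
  F F T  ✗ fails (w1 OR NOT w2)
  F T F  ✗ fails (w0 OR NOT w1 OR w2)
  F T T  ✓ satisfies all
  T F F  ✗ fails (w1 OR w2 OR NOT w0)
  T F T  ✗ fails (w1 OR NOT w2)
  T T F  ✗ fails (NOT w1 OR NOT w0 OR w2)
  T T T  ✓ satisfies all
2 of the 8 rows are models.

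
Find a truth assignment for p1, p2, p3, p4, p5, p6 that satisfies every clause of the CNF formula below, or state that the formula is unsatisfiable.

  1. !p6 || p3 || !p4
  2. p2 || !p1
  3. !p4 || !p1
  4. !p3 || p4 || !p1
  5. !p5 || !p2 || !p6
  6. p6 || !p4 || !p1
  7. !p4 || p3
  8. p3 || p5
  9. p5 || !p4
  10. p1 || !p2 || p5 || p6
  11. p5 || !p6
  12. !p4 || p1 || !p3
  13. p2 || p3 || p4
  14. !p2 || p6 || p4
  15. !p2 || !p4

p1=false; p2=false; p3=true; p4=false; p5=false; p6=false

Case p2 = false:
(!p1) alone gives p1 = false.
Case p4 = false:
(p3) alone gives p3 = true.
Case p5 = false:
(!p6) alone gives p6 = false.
All clauses are satisfied.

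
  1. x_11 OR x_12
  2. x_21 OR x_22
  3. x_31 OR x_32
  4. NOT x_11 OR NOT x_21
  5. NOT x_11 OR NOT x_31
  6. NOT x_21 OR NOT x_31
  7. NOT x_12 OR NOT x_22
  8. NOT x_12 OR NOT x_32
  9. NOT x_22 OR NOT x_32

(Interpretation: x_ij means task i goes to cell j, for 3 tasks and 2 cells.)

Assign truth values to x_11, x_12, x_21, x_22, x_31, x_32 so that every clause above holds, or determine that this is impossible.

UNSATISFIABLE

Try x_11 = true.
The clause (NOT x_21) is unit, so x_21 = false.
The clause (x_22) is unit, so x_22 = true.
The clause (NOT x_31) is unit, so x_31 = false.
The clause (x_32) is unit, so x_32 = true.
That conflicts with the unit clause (NOT x_32).
That branch fails; take x_11 = false instead.
The clause (x_12) is unit, so x_12 = true.
The clause (NOT x_22) is unit, so x_22 = false.
The clause (x_21) is unit, so x_21 = true.
The clause (NOT x_31) is unit, so x_31 = false.
The clause (x_32) is unit, so x_32 = true.
That conflicts with the unit clause (NOT x_32).
Neither x_11 = true nor x_11 = false works.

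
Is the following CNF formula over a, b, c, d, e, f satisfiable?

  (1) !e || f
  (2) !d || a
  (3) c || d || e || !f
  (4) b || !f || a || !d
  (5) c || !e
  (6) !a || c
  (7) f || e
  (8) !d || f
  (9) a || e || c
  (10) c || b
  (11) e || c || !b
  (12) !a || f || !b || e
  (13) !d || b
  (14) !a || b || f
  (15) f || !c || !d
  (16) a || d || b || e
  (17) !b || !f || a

Branch on e: set e = false.
(f) alone gives f = true.
Branch on d: set d = false.
(c) alone gives c = true.
Branch on a: set a = true.
Every clause is now satisfied; b is unconstrained.
A satisfying assignment: a: true; b: false; c: true; d: false; e: false; f: true.

Yes, satisfiable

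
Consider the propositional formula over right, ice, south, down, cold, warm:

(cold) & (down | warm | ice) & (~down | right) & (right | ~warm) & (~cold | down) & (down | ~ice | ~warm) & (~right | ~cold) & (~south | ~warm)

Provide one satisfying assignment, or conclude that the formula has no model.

UNSATISFIABLE

From the singleton clause (cold), cold = 1.
From the singleton clause (down), down = 1.
From the singleton clause (right), right = 1.
But (~right) is also a unit clause — contradiction.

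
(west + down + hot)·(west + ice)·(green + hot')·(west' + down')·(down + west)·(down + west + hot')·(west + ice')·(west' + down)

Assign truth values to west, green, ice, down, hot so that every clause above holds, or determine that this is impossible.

Branch on west: set west = 1.
The clause (down') is unit, so down = 0.
That conflicts with the unit clause (down).
Backtrack on west: now try west = 0.
The clause (ice) is unit, so ice = 1.
That conflicts with the unit clause (ice').
Both values of west lead to a conflict.

UNSATISFIABLE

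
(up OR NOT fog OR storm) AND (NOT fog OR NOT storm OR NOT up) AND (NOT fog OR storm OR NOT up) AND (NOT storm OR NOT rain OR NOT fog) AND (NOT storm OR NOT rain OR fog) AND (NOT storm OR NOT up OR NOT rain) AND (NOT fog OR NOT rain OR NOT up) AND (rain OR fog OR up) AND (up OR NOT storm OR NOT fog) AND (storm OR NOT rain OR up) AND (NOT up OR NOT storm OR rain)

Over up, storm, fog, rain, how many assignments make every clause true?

There are 2^4 = 16 truth assignments over (up, storm, fog, rain).
Check each against the 11 clauses (columns in the order up, storm, fog, rain):
  F F F F  ✗ fails (rain OR fog OR up)
  F F F T  ✗ fails (storm OR NOT rain OR up)
  F F T F  ✗ fails (up OR NOT fog OR storm)
  F F T T  ✗ fails (up OR NOT fog OR storm)
  F T F F  ✗ fails (rain OR fog OR up)
  F T F T  ✗ fails (NOT storm OR NOT rain OR fog)
  F T T F  ✗ fails (up OR NOT storm OR NOT fog)
  F T T T  ✗ fails (NOT storm OR NOT rain OR NOT fog)
  T F F F  ✓ satisfies all
  T F F T  ✓ satisfies all
  T F T F  ✗ fails (NOT fog OR storm OR NOT up)
  T F T T  ✗ fails (NOT fog OR storm OR NOT up)
  T T F F  ✗ fails (NOT up OR NOT storm OR rain)
  T T F T  ✗ fails (NOT storm OR NOT rain OR fog)
  T T T F  ✗ fails (NOT fog OR NOT storm OR NOT up)
  T T T T  ✗ fails (NOT fog OR NOT storm OR NOT up)
2 of the 16 rows are models.

2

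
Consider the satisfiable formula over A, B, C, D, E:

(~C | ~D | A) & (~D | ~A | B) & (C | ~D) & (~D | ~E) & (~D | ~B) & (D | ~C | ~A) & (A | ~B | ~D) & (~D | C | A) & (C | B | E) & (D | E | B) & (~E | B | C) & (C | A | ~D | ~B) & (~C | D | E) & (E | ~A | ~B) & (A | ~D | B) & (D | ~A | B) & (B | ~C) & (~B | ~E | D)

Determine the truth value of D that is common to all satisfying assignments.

False

Suppose D = 1.
Unit clause (C) forces C = 1.
Unit clause (A) forces A = 1.
Unit clause (B) forces B = 1.
Now (~B) is unsatisfied and unit — conflict.
So every satisfying assignment has D = False.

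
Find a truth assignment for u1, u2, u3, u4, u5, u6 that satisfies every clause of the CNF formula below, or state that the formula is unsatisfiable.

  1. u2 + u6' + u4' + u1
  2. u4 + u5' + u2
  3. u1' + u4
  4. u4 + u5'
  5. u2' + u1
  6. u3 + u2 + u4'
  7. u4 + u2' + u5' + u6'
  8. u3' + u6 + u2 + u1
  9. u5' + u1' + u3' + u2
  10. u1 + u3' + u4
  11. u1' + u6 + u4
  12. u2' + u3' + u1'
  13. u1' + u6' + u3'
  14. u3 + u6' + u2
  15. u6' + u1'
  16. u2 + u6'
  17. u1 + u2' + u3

u1=0, u2=0, u3=0, u4=0, u5=0, u6=0

Branch on u1: set u1 = 0.
Unit clause (u2') forces u2 = 0.
Unit clause (u6') forces u6 = 0.
Unit clause (u3') forces u3 = 0.
Unit clause (u4') forces u4 = 0.
Unit clause (u5') forces u5 = 0.
This assignment satisfies each clause.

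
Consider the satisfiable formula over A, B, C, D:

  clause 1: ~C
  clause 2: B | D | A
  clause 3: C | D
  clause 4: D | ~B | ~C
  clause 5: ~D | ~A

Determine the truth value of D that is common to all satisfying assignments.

True

Suppose D = 0.
(~C) alone gives C = 0.
That conflicts with the unit clause (C).
So every satisfying assignment has D = True.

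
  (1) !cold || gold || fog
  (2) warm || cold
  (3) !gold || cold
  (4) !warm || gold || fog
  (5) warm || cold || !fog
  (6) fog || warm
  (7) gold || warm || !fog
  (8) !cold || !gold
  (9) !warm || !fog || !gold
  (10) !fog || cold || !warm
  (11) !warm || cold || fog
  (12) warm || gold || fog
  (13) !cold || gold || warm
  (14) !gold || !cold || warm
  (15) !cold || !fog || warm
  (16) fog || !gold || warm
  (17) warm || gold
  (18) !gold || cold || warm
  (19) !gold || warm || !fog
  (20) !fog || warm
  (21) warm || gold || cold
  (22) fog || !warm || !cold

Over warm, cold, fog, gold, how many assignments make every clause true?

1

There are 2^4 = 16 truth assignments over (warm, cold, fog, gold).
Check each against the 22 clauses (columns in the order warm, cold, fog, gold):
  F F F F  ✗ fails (warm || cold)
  F F F T  ✗ fails (warm || cold)
  F F T F  ✗ fails (warm || cold)
  F F T T  ✗ fails (warm || cold)
  F T F F  ✗ fails (!cold || gold || fog)
  F T F T  ✗ fails (fog || warm)
  F T T F  ✗ fails (gold || warm || !fog)
  F T T T  ✗ fails (!cold || !gold)
  T F F F  ✗ fails (!warm || gold || fog)
  T F F T  ✗ fails (!gold || cold)
  T F T F  ✗ fails (!fog || cold || !warm)
  T F T T  ✗ fails (!gold || cold)
  T T F F  ✗ fails (!cold || gold || fog)
  T T F T  ✗ fails (!cold || !gold)
  T T T F  ✓ satisfies all
  T T T T  ✗ fails (!cold || !gold)
1 of the 16 rows is a model.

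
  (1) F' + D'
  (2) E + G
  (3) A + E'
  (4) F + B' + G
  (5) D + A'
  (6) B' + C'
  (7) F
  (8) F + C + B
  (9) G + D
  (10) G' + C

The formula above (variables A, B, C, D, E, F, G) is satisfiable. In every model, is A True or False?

False

Suppose A = 1.
From the singleton clause (D), D = 1.
From the singleton clause (F'), F = 0.
Now (F) is unsatisfied and unit — conflict.
So every satisfying assignment has A = False.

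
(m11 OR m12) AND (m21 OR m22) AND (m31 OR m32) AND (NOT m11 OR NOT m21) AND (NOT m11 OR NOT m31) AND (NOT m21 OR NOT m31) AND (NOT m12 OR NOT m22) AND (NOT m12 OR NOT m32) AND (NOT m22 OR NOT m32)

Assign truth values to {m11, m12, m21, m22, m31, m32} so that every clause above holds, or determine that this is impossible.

UNSATISFIABLE

Case m11 = true:
From the singleton clause (NOT m21), m21 = false.
From the singleton clause (m22), m22 = true.
From the singleton clause (NOT m31), m31 = false.
From the singleton clause (m32), m32 = true.
But (NOT m32) is also a unit clause — contradiction.
So m11 must be the other value — set m11 = false.
From the singleton clause (m12), m12 = true.
From the singleton clause (NOT m22), m22 = false.
From the singleton clause (m21), m21 = true.
From the singleton clause (NOT m31), m31 = false.
From the singleton clause (m32), m32 = true.
But (NOT m32) is also a unit clause — contradiction.
Neither m11 = true nor m11 = false works.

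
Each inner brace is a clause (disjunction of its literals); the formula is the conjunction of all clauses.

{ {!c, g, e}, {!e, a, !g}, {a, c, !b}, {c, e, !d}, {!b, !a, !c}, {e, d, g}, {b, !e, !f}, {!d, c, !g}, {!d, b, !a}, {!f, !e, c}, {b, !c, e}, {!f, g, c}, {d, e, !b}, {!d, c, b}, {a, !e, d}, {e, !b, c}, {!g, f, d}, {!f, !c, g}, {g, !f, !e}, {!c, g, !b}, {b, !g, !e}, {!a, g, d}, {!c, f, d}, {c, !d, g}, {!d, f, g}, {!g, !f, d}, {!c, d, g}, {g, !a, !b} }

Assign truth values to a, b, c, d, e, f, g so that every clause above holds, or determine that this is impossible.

Suppose c = true.
Suppose g = true.
Suppose e = false.
The clause (b) is unit, so b = true.
The clause (!a) is unit, so a = false.
The clause (d) is unit, so d = true.
No clause remains; f is free.

a=false,  b=true,  c=true,  d=true,  e=false,  f=false,  g=true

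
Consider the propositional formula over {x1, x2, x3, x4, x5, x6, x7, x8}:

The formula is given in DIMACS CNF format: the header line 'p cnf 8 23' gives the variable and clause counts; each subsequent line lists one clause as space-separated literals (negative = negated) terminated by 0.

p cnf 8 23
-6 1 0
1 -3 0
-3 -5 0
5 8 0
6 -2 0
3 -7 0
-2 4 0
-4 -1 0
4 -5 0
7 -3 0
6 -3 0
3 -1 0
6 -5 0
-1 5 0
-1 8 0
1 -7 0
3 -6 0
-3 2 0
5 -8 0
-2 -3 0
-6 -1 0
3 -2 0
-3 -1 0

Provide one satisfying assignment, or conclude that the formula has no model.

Case x6 = False:
Unit clause (¬x2) forces x2 = False.
Unit clause (¬x3) forces x3 = False.
Unit clause (¬x7) forces x7 = False.
Unit clause (¬x1) forces x1 = False.
Unit clause (¬x5) forces x5 = False.
Unit clause (x8) forces x8 = True.
But (¬x8) is also a unit clause — contradiction.
Backtrack on x6: now try x6 = True.
Unit clause (x1) forces x1 = True.
But (¬x1) is also a unit clause — contradiction.
Both values of x6 lead to a conflict.

UNSATISFIABLE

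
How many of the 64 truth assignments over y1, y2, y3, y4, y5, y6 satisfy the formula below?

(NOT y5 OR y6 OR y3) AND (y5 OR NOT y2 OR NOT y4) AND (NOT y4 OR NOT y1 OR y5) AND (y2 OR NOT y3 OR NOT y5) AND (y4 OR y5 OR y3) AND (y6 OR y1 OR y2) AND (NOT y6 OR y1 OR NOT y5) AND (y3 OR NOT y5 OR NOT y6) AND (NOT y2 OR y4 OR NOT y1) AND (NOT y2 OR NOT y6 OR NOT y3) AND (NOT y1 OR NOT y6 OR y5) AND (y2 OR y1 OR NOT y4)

There are 2^6 = 64 truth assignments over (y1, y2, y3, y4, y5, y6).
Split on y4. With y4 = true, the clauses containing y4 are satisfied and NOT y4 drops from the rest; 2 of the 2^5 = 32 assignments to the other variables satisfy what remains.
With y4 = false, by the same count on the reduced clause set, 4 assignments work.
(One model: y1=F, y2=F, y3=T, y4=F, y5=F, y6=T.)
Total: 2 + 4 = 6.

6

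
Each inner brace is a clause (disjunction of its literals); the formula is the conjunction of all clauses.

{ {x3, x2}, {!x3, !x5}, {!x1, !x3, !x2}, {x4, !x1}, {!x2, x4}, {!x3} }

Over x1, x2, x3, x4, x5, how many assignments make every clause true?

4

There are 2^5 = 32 truth assignments over (x1, x2, x3, x4, x5).
Split on x3. With x3 = true, the clauses containing x3 are satisfied and !x3 drops from the rest; 0 of the 2^4 = 16 assignments to the other variables satisfy what remains.
With x3 = false, by the same count on the reduced clause set, 4 assignments work.
Total: 0 + 4 = 4.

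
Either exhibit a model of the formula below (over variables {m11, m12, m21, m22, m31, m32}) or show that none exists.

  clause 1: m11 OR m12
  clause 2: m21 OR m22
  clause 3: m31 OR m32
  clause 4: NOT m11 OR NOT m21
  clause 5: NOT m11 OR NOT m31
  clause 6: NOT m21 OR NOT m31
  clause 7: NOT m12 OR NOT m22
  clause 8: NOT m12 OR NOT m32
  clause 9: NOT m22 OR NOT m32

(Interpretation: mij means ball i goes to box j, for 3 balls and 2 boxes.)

UNSATISFIABLE

Case m11 = true:
Unit clause (NOT m21) forces m21 = false.
Unit clause (m22) forces m22 = true.
Unit clause (NOT m31) forces m31 = false.
Unit clause (m32) forces m32 = true.
But (NOT m32) is also a unit clause — contradiction.
Undo m11 and try m11 = false.
Unit clause (m12) forces m12 = true.
Unit clause (NOT m22) forces m22 = false.
Unit clause (m21) forces m21 = true.
Unit clause (NOT m31) forces m31 = false.
Unit clause (m32) forces m32 = true.
But (NOT m32) is also a unit clause — contradiction.
Neither m11 = true nor m11 = false works.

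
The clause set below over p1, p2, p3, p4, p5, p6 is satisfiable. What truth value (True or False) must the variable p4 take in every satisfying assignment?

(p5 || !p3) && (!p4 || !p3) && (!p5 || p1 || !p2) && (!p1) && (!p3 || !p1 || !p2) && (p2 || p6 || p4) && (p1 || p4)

Suppose p4 = false.
(!p1) alone gives p1 = false.
Now (p1) is unsatisfied and unit — conflict.
So every satisfying assignment has p4 = True.

True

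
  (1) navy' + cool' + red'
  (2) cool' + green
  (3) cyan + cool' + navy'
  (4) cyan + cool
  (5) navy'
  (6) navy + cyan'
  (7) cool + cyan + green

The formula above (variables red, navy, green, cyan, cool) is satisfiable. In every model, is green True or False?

Suppose green = 0.
(cool') alone gives cool = 0.
(cyan) alone gives cyan = 1.
(navy') alone gives navy = 0.
That conflicts with the unit clause (navy).
So every satisfying assignment has green = True.

True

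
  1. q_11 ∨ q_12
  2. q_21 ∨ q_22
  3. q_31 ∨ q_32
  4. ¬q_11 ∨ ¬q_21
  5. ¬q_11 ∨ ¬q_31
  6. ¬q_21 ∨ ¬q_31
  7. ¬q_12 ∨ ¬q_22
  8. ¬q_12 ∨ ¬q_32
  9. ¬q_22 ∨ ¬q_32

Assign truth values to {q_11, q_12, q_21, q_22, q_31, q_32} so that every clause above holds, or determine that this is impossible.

Branch on q_11: set q_11 = True.
From the singleton clause (¬q_21), q_21 = False.
From the singleton clause (q_22), q_22 = True.
From the singleton clause (¬q_31), q_31 = False.
From the singleton clause (q_32), q_32 = True.
But (¬q_32) is also a unit clause — contradiction.
Undo q_11 and try q_11 = False.
From the singleton clause (q_12), q_12 = True.
From the singleton clause (¬q_22), q_22 = False.
From the singleton clause (q_21), q_21 = True.
From the singleton clause (¬q_31), q_31 = False.
From the singleton clause (q_32), q_32 = True.
But (¬q_32) is also a unit clause — contradiction.
Neither q_11 = True nor q_11 = False works.

UNSATISFIABLE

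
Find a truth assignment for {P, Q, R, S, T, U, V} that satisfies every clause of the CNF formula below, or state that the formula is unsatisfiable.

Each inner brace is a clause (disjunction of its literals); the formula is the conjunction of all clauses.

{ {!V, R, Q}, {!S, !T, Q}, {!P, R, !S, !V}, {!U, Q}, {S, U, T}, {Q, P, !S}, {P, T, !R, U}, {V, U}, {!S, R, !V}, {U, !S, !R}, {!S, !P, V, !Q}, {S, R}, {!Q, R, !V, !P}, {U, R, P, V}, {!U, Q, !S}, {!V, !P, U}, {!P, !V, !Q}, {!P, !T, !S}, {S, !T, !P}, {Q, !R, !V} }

Case U = true:
(Q) alone gives Q = true.
Case S = true:
Case R = true:
Case P = false:
No clause remains; T, V are free.

P=false; Q=true; R=true; S=true; T=false; U=true; V=true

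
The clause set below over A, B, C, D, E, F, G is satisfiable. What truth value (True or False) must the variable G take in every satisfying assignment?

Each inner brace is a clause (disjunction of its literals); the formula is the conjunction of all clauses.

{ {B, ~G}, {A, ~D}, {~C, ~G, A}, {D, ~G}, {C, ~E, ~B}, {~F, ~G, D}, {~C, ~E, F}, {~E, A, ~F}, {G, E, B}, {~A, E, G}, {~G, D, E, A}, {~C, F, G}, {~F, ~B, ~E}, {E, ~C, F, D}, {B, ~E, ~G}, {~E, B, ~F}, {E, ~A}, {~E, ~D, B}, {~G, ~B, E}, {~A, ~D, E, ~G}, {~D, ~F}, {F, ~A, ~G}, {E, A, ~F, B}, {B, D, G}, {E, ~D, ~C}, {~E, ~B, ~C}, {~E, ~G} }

False

Suppose G = 1.
Unit clause (B) forces B = 1.
Unit clause (D) forces D = 1.
Unit clause (A) forces A = 1.
Unit clause (E) forces E = 1.
That conflicts with the unit clause (~E).
So every satisfying assignment has G = False.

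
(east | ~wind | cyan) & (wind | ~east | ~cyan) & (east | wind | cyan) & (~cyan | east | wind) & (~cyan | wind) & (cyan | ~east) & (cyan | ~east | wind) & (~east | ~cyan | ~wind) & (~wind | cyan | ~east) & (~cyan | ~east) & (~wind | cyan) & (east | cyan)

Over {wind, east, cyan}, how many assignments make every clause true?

There are 2^3 = 8 truth assignments over (wind, east, cyan).
Check each against the 12 clauses (columns in the order wind, east, cyan):
  F F F  ✗ fails (east | wind | cyan)
  F F T  ✗ fails (~cyan | east | wind)
  F T F  ✗ fails (cyan | ~east)
  F T T  ✗ fails (wind | ~east | ~cyan)
  T F F  ✗ fails (east | ~wind | cyan)
  T F T  ✓ satisfies all
  T T F  ✗ fails (cyan | ~east)
  T T T  ✗ fails (~east | ~cyan | ~wind)
1 of the 8 rows is a model.

1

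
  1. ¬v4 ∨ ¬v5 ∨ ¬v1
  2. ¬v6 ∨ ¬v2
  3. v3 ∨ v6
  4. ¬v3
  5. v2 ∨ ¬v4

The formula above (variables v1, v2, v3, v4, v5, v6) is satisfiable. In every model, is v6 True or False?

Suppose v6 = False.
Unit clause (v3) forces v3 = True.
Now (¬v3) is unsatisfied and unit — conflict.
So every satisfying assignment has v6 = True.

True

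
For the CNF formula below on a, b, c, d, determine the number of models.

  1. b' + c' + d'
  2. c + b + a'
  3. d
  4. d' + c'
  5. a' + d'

There are 2^4 = 16 truth assignments over (a, b, c, d).
Check each against the 5 clauses (columns in the order a, b, c, d):
  F F F F  ✗ fails (d)
  F F F T  ✓ satisfies all
  F F T F  ✗ fails (d)
  F F T T  ✗ fails (d' + c')
  F T F F  ✗ fails (d)
  F T F T  ✓ satisfies all
  F T T F  ✗ fails (d)
  F T T T  ✗ fails (b' + c' + d')
  T F F F  ✗ fails (c + b + a')
  T F F T  ✗ fails (c + b + a')
  T F T F  ✗ fails (d)
  T F T T  ✗ fails (d' + c')
  T T F F  ✗ fails (d)
  T T F T  ✗ fails (a' + d')
  T T T F  ✗ fails (d)
  T T T T  ✗ fails (b' + c' + d')
2 of the 16 rows are models.

2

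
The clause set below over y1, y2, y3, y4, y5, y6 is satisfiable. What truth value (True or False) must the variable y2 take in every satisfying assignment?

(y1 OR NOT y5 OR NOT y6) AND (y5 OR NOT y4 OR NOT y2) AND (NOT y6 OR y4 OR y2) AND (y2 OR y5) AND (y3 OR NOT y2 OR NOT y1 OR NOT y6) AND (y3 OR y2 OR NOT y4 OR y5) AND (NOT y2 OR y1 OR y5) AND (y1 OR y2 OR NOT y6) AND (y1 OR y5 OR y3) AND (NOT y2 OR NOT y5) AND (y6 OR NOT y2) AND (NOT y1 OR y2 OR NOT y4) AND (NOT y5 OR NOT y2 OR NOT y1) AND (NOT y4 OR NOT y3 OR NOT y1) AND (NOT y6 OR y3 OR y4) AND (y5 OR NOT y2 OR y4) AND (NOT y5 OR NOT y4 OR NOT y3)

False

Suppose y2 = true.
The clause (NOT y5) is unit, so y5 = false.
The clause (NOT y4) is unit, so y4 = false.
Now (y4) is unsatisfied and unit — conflict.
So every satisfying assignment has y2 = False.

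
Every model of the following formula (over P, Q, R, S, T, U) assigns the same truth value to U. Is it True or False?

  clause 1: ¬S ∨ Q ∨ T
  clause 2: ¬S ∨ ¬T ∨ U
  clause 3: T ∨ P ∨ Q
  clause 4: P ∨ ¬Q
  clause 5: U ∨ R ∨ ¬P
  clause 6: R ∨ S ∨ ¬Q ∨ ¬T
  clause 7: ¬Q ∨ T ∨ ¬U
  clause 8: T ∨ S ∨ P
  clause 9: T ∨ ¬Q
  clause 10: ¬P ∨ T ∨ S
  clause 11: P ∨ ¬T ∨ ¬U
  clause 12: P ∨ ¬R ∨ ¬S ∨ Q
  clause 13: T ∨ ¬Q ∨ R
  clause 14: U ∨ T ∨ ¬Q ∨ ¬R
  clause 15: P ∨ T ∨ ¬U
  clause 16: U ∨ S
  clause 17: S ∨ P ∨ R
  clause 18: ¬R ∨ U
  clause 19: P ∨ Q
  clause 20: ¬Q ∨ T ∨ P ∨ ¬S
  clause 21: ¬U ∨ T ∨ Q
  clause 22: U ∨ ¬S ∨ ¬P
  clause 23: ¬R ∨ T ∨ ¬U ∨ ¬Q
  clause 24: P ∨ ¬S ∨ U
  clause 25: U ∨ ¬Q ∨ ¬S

Suppose U = False.
(S) alone gives S = True.
(¬T) alone gives T = False.
(Q) alone gives Q = True.
But (¬Q) is also a unit clause — contradiction.
So every satisfying assignment has U = True.

True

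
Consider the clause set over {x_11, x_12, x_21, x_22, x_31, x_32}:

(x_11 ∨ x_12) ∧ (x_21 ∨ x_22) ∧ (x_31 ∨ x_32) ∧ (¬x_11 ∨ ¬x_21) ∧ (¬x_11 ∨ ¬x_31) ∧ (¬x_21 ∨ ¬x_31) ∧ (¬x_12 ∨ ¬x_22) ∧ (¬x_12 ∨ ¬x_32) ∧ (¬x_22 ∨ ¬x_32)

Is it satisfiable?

No, unsatisfiable

Branch on x_11: set x_11 = True.
(¬x_21) alone gives x_21 = False.
(x_22) alone gives x_22 = True.
(¬x_31) alone gives x_31 = False.
(x_32) alone gives x_32 = True.
But (¬x_32) is also a unit clause — contradiction.
That branch fails; take x_11 = False instead.
(x_12) alone gives x_12 = True.
(¬x_22) alone gives x_22 = False.
(x_21) alone gives x_21 = True.
(¬x_31) alone gives x_31 = False.
(x_32) alone gives x_32 = True.
But (¬x_32) is also a unit clause — contradiction.
Neither x_11 = True nor x_11 = False works.
No assignment satisfies every clause.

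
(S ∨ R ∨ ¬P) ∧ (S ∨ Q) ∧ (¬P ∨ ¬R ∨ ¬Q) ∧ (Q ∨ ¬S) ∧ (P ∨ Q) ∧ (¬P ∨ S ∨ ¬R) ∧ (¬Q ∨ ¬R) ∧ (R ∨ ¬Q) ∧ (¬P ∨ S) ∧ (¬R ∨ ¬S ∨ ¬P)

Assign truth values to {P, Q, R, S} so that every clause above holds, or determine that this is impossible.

UNSATISFIABLE

Case S = True:
Unit clause (Q) forces Q = True.
Unit clause (¬R) forces R = False.
Now (R) is unsatisfied and unit — conflict.
That branch fails; take S = False instead.
Unit clause (Q) forces Q = True.
Unit clause (¬R) forces R = False.
Now (R) is unsatisfied and unit — conflict.
Both values of S lead to a conflict.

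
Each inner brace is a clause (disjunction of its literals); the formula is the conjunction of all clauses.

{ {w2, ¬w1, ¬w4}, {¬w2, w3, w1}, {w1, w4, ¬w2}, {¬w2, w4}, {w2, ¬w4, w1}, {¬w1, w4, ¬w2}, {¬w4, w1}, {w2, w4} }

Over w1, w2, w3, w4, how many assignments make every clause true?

There are 2^4 = 16 truth assignments over (w1, w2, w3, w4).
Check each against the 8 clauses (columns in the order w1, w2, w3, w4):
  F F F F  ✗ fails (w2 ∨ w4)
  F F F T  ✗ fails (w2 ∨ ¬w4 ∨ w1)
  F F T F  ✗ fails (w2 ∨ w4)
  F F T T  ✗ fails (w2 ∨ ¬w4 ∨ w1)
  F T F F  ✗ fails (¬w2 ∨ w3 ∨ w1)
  F T F T  ✗ fails (¬w2 ∨ w3 ∨ w1)
  F T T F  ✗ fails (w1 ∨ w4 ∨ ¬w2)
  F T T T  ✗ fails (¬w4 ∨ w1)
  T F F F  ✗ fails (w2 ∨ w4)
  T F F T  ✗ fails (w2 ∨ ¬w1 ∨ ¬w4)
  T F T F  ✗ fails (w2 ∨ w4)
  T F T T  ✗ fails (w2 ∨ ¬w1 ∨ ¬w4)
  T T F F  ✗ fails (¬w2 ∨ w4)
  T T F T  ✓ satisfies all
  T T T F  ✗ fails (¬w2 ∨ w4)
  T T T T  ✓ satisfies all
2 of the 16 rows are models.

2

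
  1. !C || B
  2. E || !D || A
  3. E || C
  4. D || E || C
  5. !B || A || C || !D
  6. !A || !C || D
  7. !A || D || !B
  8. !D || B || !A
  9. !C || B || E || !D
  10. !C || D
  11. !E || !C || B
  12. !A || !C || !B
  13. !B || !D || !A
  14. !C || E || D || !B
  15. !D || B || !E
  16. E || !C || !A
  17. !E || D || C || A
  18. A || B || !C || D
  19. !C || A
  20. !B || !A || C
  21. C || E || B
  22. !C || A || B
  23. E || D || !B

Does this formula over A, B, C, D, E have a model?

Yes

Branch on C: set C = false.
Unit clause (E) forces E = true.
Branch on D: set D = false.
Unit clause (A) forces A = true.
Unit clause (!B) forces B = false.
All clauses are satisfied.
A satisfying assignment: A=true; B=false; C=false; D=false; E=true.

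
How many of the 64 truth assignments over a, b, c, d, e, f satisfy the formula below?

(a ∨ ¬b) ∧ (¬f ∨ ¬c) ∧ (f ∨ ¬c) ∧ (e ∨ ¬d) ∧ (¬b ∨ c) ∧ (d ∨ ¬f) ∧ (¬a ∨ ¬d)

There are 2^6 = 64 truth assignments over (a, b, c, d, e, f).
Split on d. With d = True, the clauses containing d are satisfied and ¬d drops from the rest; 2 of the 2^5 = 32 assignments to the other variables satisfy what remains.
With d = False, by the same count on the reduced clause set, 4 assignments work.
Total: 2 + 4 = 6.

6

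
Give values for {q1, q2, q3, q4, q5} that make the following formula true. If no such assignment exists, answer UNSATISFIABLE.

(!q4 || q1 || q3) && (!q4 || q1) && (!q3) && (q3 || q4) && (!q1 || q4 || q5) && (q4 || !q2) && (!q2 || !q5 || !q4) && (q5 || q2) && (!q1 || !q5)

The clause (!q3) is unit, so q3 = false.
The clause (q4) is unit, so q4 = true.
The clause (q1) is unit, so q1 = true.
The clause (!q5) is unit, so q5 = false.
The clause (q2) is unit, so q2 = true.
All clauses are satisfied.

q1 ↦ true; q2 ↦ true; q3 ↦ false; q4 ↦ true; q5 ↦ false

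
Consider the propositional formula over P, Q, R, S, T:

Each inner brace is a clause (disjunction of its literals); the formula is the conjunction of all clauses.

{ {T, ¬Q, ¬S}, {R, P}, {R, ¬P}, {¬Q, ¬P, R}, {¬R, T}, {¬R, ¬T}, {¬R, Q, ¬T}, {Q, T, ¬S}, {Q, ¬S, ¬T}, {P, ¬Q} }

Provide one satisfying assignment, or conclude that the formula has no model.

UNSATISFIABLE

Branch on R: set R = True.
The clause (T) is unit, so T = True.
Now (¬T) is unsatisfied and unit — conflict.
Backtrack on R: now try R = False.
The clause (P) is unit, so P = True.
Now (¬P) is unsatisfied and unit — conflict.
Neither R = True nor R = False works.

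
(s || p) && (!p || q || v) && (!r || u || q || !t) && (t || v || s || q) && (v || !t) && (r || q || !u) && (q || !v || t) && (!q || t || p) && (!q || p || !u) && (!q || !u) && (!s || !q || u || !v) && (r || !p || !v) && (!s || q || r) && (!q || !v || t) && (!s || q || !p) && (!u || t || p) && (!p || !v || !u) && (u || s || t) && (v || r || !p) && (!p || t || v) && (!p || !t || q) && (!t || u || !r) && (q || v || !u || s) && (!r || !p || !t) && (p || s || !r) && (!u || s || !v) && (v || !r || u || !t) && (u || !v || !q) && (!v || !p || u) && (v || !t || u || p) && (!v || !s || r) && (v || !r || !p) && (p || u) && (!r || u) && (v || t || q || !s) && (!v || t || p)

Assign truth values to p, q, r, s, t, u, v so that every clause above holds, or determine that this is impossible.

p ↦ false, q ↦ false, r ↦ true, s ↦ true, t ↦ true, u ↦ true, v ↦ true

Case s = true:
Case v = true:
Unit clause (r) forces r = true.
Unit clause (u) forces u = true.
Unit clause (!q) forces q = false.
Unit clause (t) forces t = true.
Unit clause (!p) forces p = false.
All clauses are satisfied.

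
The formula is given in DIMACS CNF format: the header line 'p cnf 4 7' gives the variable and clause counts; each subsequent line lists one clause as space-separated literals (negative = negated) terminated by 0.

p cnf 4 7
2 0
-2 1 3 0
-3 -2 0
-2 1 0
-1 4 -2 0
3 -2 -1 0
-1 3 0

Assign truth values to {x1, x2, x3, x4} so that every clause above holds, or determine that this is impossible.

UNSATISFIABLE

(x2) alone gives x2 = True.
(¬x3) alone gives x3 = False.
(x1) alone gives x1 = True.
Now (¬x1) is unsatisfied and unit — conflict.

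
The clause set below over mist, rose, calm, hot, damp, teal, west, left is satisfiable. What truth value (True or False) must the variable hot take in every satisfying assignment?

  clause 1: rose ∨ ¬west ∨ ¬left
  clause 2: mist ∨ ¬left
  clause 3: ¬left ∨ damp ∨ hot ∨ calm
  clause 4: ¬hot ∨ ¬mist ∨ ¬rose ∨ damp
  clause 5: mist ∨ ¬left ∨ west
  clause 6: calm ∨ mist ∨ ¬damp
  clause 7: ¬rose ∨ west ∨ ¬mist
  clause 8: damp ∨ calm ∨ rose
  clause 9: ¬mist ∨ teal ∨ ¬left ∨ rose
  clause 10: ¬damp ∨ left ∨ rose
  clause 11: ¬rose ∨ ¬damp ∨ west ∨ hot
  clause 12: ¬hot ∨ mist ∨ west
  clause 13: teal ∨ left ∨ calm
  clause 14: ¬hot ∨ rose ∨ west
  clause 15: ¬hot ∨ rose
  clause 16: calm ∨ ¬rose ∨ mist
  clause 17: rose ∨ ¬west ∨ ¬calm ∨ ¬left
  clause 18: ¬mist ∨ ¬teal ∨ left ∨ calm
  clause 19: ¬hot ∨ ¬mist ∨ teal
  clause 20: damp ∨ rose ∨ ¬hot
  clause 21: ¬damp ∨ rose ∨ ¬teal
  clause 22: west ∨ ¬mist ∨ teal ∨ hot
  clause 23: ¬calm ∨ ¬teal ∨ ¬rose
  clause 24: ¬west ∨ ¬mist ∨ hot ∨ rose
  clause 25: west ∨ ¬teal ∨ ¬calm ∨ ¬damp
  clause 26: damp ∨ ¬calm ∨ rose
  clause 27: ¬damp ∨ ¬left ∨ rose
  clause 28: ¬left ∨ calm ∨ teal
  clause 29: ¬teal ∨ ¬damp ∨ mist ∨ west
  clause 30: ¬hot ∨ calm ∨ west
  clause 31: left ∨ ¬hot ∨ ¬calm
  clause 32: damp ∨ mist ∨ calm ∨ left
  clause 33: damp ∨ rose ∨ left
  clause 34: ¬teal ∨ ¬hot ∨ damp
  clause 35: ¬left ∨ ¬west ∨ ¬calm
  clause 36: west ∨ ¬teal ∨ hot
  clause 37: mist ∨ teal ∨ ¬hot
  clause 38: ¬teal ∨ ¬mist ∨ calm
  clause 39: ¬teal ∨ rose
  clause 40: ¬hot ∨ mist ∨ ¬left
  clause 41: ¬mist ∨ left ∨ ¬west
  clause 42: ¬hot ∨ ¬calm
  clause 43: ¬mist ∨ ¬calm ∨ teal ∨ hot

False

Suppose hot = True.
From the singleton clause (rose), rose = True.
From the singleton clause (¬calm), calm = False.
From the singleton clause (mist), mist = True.
From the singleton clause (damp), damp = True.
From the singleton clause (west), west = True.
From the singleton clause (teal), teal = True.
Now (¬teal) is unsatisfied and unit — conflict.
So every satisfying assignment has hot = False.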